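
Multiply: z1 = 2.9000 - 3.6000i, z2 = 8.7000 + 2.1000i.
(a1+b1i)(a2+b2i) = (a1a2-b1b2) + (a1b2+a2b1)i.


Real = 2.9*8.7 - (-3.6)*2.1 = 25.23 - (-7.56) = 32.79
Imag = 2.9*2.1 + 8.7*(-3.6) = 6.09 - (31.32) = -25.23

32.7900 - 25.2300i


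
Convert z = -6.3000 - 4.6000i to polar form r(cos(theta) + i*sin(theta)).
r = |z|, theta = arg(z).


r = sqrt(39.69+21.16) = sqrt(60.85) = 7.8006
theta = atan2(-4.6, -6.3) = -143.8646 degrees

r = 7.8006, theta = -143.8646 degrees


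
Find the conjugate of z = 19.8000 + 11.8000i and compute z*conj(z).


z_bar = 19.8000 - 11.8000i
z*z_bar = 19.8^2 + 11.8^2 = 392.04 + 139.24 = 531.28

z_bar = 19.8000 - 11.8000i, z*z_bar = 531.28


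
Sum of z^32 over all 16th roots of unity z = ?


The roots are w_k = w^k with w = e^(2*pi*i/16), and (w^k)^32 = (w^32)^k.
So S = 1 + u + u^2 + ... + u^(15) with u = w^32.
32 = 2*16 + 0, so 32 is a multiple of 16 and u = (w^16)^2 = 1.
Every one of the 16 terms equals 1: S = 16

S = 16


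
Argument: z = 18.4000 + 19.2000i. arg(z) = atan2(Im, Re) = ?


Re = 18.4, Im = 19.2
arg = atan2(19.2, 18.4) = 46.2189 degrees

arg(z) = 46.2189 degrees


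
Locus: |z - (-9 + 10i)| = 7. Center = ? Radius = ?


|z - z0| = r is a circle with center z0 and radius r.
Center = (-9, 10), radius = 7

Circle with center (-9, 10) and radius 7


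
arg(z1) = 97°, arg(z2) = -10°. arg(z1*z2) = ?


arg(z1*z2) = 97° - 10° = 87°
Normalized to (-180°, 180°]: 87°

87°


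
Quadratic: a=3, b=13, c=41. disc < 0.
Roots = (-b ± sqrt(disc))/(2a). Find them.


disc = 13^2 - 4*3*41 = 169 - 492 = -323
sqrt(|disc|) = sqrt(323) = 17.9722
Real part = -13/(2*3) = -2.1667
Imag part = 17.9722/(2*3) = 2.9954

-2.1667 ± 2.9954i


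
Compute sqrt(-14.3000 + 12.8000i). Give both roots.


|z| = sqrt(204.49+163.84) = 19.1919
sqrt((|z|+a)/2) = sqrt((19.1919+(-14.3))/2) = sqrt(2.4460) = 1.5640
sqrt((|z|-a)/2) = sqrt((19.1919-(-14.3))/2) = sqrt(16.7460) = 4.0922

±(1.5640 + 4.0922i) i.e. 1.5640 + 4.0922i and -1.5640 - 4.0922i


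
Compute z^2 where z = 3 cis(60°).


r^2 = 3^2 = 9
n*theta = 2*60° = 120° = 120° (mod 360)
a = 9*cos(120°) = -4.5000
b = 9*sin(120°) = 7.7942

9 cis(120°) = -4.5000 + 7.7942i


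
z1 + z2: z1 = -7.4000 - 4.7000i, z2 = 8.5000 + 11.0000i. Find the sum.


Real: -7.4 + 8.5 = 1.1
Imag: -4.7 + 11 = 6.3

1.1000 + 6.3000i


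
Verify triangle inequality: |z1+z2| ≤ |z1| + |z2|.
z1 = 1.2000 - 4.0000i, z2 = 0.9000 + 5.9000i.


|z1| = sqrt(1.2^2 + (-4)^2) = sqrt(17.44) = 4.1761
|z2| = sqrt(0.9^2 + 5.9^2) = sqrt(35.62) = 5.9682
z1+z2 = 2.1000 + 1.9000i
|z1+z2| = sqrt(8.02) = 2.8320
|z1|+|z2| = 4.1761 + 5.9682 = 10.1443

|z1+z2| = 2.8320 ≤ |z1|+|z2| = 10.1443 (verified)


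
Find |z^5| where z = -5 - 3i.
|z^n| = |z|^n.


|z| = sqrt(25+9) = sqrt(34) = 5.8310
|z^5| = |z|^5 = (sqrt(34))^5 = 34^2 * sqrt(34) = 1156*sqrt(34)

|z^5| = 1156*sqrt(34) ≈ 6740.5804


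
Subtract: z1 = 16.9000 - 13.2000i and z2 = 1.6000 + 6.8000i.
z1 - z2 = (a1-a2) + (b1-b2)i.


Real: 16.9 - 1.6 = 15.3
Imag: -13.2 - 6.8 = -20

15.3000 - 20.0000i


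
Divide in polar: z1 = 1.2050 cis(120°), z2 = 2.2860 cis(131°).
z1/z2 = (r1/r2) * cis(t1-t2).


r = 1.2050 / 2.2860 = 0.5271
theta = 120° - 131° = -11° = 349° (mod 360)

0.5271 cis(349°)


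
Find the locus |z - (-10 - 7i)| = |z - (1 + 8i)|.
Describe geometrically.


Equal distances means the locus is the perpendicular bisector of z1 and z2.
Midpoint = ((-10+1)/2, (-7+8)/2) = (-4.5000, 0.5000)

Perpendicular bisector through (-4.5000, 0.5000)


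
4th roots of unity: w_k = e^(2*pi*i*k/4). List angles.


The 4th roots of unity are cis(360k/4°) for k=0..3
Angle step = 360/4 = 90°
Primitive root: cis(90°)
Primitive root = 0 + 1.0000i

4 roots at angles: 0°, 90°, 180°, 270°


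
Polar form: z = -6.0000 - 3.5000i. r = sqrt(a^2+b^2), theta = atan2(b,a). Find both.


r = sqrt(36+12.25) = sqrt(48.25) = 6.9462
theta = atan2(-3.5, -6) = -149.7436 degrees

r = 6.9462, theta = -149.7436 degrees


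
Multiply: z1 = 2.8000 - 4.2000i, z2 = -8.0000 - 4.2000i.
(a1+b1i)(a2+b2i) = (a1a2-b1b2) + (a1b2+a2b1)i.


Real = 2.8*(-8) - (-4.2)*(-4.2) = -22.4 - 17.64 = -40.04
Imag = 2.8*(-4.2) - (8)*(-4.2) = -11.76 + 33.6 = 21.84

-40.0400 + 21.8400i


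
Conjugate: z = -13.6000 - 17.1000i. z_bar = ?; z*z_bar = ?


z_bar = -13.6000 + 17.1000i
z*z_bar = (-13.6)^2 + (-17.1)^2 = 184.96 + 292.41 = 477.37

z_bar = -13.6000 + 17.1000i, z*z_bar = 477.37


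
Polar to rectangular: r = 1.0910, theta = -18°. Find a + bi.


a = 1.0910*cos(-18°) = 1.0910*0.95106 = 1.0376
b = 1.0910*sin(-18°) = 1.0910*(-0.309) = -0.3371

1.0376 - 0.3371i


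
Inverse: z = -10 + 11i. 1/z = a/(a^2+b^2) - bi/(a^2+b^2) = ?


|z|^2 = 100+121 = 221
1/z = (-10 - 11i)/221

1/z = -0.0452 - 0.0498i


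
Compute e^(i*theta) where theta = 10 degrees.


cos(10°) = 0.9848
sin(10°) = 0.1736

e^(i*10°) = 0.9848 + 0.1736i


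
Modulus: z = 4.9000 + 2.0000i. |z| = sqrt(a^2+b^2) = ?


|z| = sqrt(4.9^2 + 2^2) = sqrt(24.01 + 4) = sqrt(28.01) = 5.2924

|z| = 5.2924


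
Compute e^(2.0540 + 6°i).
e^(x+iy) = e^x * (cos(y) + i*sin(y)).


e^2.0540 = 7.7990
cos(6°) = 0.99452
sin(6°) = 0.10453
Real = 7.7990*0.99452 = 7.7563
Imag = 7.7990*0.10453 = 0.8152

7.7563 + 0.8152i


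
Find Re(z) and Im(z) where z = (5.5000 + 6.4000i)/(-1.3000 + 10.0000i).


Multiply by conjugate: (5.5000 + 6.4000i)(-1.3000 - 10.0000i) / ((-1.3)^2 + 10^2)
Numerator real = 5.5*(-1.3) + 6.4*10 = 56.85
Numerator imag = 6.4*(-1.3) - 5.5*10 = -63.32
Denominator = 101.69
Re(z) = 56.85/101.69 = 0.5591
Im(z) = -63.32/101.69 = -0.6227

Re(z) = 0.5591, Im(z) = -0.6227


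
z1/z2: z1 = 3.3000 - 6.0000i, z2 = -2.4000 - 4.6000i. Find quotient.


Conjugate of z2 = -2.4000 + 4.6000i
Numerator: (3.3000 - 6.0000i)(-2.4000 + 4.6000i) = 19.6800 + 29.5800i
Denominator: (-2.4)^2 + (-4.6)^2 = 26.92
Result = (19.6800 + 29.5800i)/26.92

0.7311 + 1.0988i


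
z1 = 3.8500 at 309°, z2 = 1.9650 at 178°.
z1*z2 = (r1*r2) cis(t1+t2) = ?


r = 3.8500 * 1.9650 = 7.5653
theta = 309° + 178° = 487° = 127° (mod 360)

7.5653 cis(127°)


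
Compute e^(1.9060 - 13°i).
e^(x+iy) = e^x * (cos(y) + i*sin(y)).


e^1.9060 = 6.72613
cos(-13°) = 0.97437
sin(-13°) = -0.2249511
Real = 6.72613*0.97437 = 6.5537
Imag = 6.72613*(-0.2249511) = -1.5131

6.5537 - 1.5131i


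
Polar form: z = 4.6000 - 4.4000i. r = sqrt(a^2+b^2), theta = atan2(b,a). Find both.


r = sqrt(21.16+19.36) = sqrt(40.52) = 6.3655
theta = atan2(-4.4, 4.6) = -43.7270 degrees

r = 6.3655, theta = -43.7270 degrees


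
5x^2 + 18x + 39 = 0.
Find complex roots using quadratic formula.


disc = 18^2 - 4*5*39 = 324 - 780 = -456
sqrt(|disc|) = sqrt(456) = 21.3542
Real part = -18/(2*5) = -1.8000
Imag part = 21.3542/(2*5) = 2.1354

-1.8000 ± 2.1354i


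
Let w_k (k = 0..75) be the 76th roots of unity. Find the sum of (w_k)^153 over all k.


The roots are w_k = w^k with w = e^(2*pi*i/76), and (w^k)^153 = (w^153)^k.
So S = 1 + u + u^2 + ... + u^(75) with u = w^153.
153 = 2*76 + 1, so 153 is not a multiple of 76: u = (w^76)^2 * w^1 = w^1 ≠ 1 (w is a primitive 76th root), while u^76 = (w^76)^153 = 1.
Geometric series: S = (1 - u^76)/(1 - u) = (1 - 1)/(1 - u) = 0

S = 0


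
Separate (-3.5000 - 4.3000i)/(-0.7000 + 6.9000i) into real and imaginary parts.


Multiply by conjugate: (-3.5000 - 4.3000i)(-0.7000 - 6.9000i) / ((-0.7)^2 + 6.9^2)
Numerator real = -3.5*(-0.7) - (4.3)*6.9 = -27.22
Numerator imag = -4.3*(-0.7) - (-3.5)*6.9 = 27.16
Denominator = 48.1
Re(z) = -27.22/48.1 = -0.5659
Im(z) = 27.16/48.1 = 0.5647

Re(z) = -0.5659, Im(z) = 0.5647


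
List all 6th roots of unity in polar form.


The 6th roots of unity are cis(360k/6°) for k=0..5
Angle step = 360/6 = 60°
Primitive root: cis(60°)
Primitive root = 0.5000 + 0.8660i

6 roots at angles: 0°, 60°, 120°, 180°, 240°, 300°


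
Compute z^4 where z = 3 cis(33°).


r^4 = 3^4 = 81
n*theta = 4*33° = 132° = 132° (mod 360)
a = 81*cos(132°) = -54.1996
b = 81*sin(132°) = 60.1947

81 cis(132°) = -54.1996 + 60.1947i


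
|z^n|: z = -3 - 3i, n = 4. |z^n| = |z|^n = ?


|z| = sqrt(9+9) = sqrt(18) = 4.2426
|z^4| = |z|^4 = (sqrt(18))^4 = 18^2 = 324

|z^4| = 324


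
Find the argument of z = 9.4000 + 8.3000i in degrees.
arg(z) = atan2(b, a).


Re = 9.4, Im = 8.3
arg = atan2(8.3, 9.4) = 41.4438 degrees

arg(z) = 41.4438 degrees


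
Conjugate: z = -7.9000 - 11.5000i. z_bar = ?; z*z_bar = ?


z_bar = -7.9000 + 11.5000i
z*z_bar = (-7.9)^2 + (-11.5)^2 = 62.41 + 132.25 = 194.66

z_bar = -7.9000 + 11.5000i, z*z_bar = 194.66


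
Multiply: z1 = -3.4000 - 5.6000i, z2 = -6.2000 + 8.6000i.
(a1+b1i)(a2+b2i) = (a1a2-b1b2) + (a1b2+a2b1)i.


Real = -3.4*(-6.2) - (-5.6)*8.6 = 21.08 - (-48.16) = 69.24
Imag = -3.4*8.6 - (6.2)*(-5.6) = -29.24 + 34.72 = 5.48

69.2400 + 5.4800i


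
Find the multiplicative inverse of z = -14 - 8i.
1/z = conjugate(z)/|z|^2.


|z|^2 = 196+64 = 260
1/z = (-14 + 8i)/260

1/z = -0.0538 + 0.0308i


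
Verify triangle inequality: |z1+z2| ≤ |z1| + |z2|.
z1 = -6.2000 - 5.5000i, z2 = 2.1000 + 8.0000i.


|z1| = sqrt((-6.2)^2 + (-5.5)^2) = sqrt(68.69) = 8.2879
|z2| = sqrt(2.1^2 + 8^2) = sqrt(68.41) = 8.2710
z1+z2 = -4.1000 + 2.5000i
|z1+z2| = sqrt(23.06) = 4.8021
|z1|+|z2| = 8.2879 + 8.2710 = 16.5589

|z1+z2| = 4.8021 ≤ |z1|+|z2| = 16.5589 (verified)


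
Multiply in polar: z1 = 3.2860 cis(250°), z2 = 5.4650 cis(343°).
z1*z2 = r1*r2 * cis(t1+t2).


r = 3.2860 * 5.4650 = 17.9580
theta = 250° + 343° = 593° = 233° (mod 360)

17.9580 cis(233°)


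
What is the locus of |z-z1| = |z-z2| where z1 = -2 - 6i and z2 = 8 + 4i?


Equal distances means the locus is the perpendicular bisector of z1 and z2.
Midpoint = ((-2+8)/2, (-6+4)/2) = (3.0000, -1.0000)

Perpendicular bisector through (3.0000, -1.0000)


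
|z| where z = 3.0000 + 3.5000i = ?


|z| = sqrt(3^2 + 3.5^2) = sqrt(9 + 12.25) = sqrt(21.25) = 4.6098

|z| = 4.6098


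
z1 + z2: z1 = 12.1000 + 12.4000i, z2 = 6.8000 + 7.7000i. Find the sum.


Real: 12.1 + 6.8 = 18.9
Imag: 12.4 + 7.7 = 20.1

18.9000 + 20.1000i


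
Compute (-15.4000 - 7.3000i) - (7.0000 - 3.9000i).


Real: -15.4 - 7 = -22.4
Imag: -7.3 + 3.9 = -3.4

-22.4000 - 3.4000i


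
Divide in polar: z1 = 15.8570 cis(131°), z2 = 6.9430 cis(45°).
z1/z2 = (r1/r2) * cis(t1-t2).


r = 15.8570 / 6.9430 = 2.2839
theta = 131° - 45° = 86° = 86° (mod 360)

2.2839 cis(86°)


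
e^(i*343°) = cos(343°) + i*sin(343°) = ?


cos(343°) = 0.9563
sin(343°) = -0.2924

e^(i*343°) = 0.9563 - 0.2924i


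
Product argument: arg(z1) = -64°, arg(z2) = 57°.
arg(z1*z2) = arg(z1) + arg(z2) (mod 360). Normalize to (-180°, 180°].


arg(z1*z2) = -64° + 57° = -7°
Normalized to (-180°, 180°]: -7°

-7°


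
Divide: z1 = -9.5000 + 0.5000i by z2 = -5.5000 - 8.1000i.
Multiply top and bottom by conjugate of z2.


Conjugate of z2 = -5.5000 + 8.1000i
Numerator: (-9.5000 + 0.5000i)(-5.5000 + 8.1000i) = 48.2000 - 79.7000i
Denominator: (-5.5)^2 + (-8.1)^2 = 95.86
Result = (48.2000 - 79.7000i)/95.86

0.5028 - 0.8314i


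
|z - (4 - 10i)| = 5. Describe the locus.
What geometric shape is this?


|z - z0| = r is a circle with center z0 and radius r.
Center = (4, -10), radius = 5

Circle with center (4, -10) and radius 5


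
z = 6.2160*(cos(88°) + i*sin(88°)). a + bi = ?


a = 6.2160*cos(88°) = 6.2160*0.0349 = 0.2169
b = 6.2160*sin(88°) = 6.2160*0.99939 = 6.2122

0.2169 + 6.2122i


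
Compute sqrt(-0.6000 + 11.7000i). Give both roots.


|z| = sqrt(0.36+136.89) = 11.7154
sqrt((|z|+a)/2) = sqrt((11.7154+(-0.6))/2) = sqrt(5.5577) = 2.3575
sqrt((|z|-a)/2) = sqrt((11.7154-(-0.6))/2) = sqrt(6.1577) = 2.4815

±(2.3575 + 2.4815i) i.e. 2.3575 + 2.4815i and -2.3575 - 2.4815i


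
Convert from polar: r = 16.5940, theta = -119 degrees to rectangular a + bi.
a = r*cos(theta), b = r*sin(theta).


a = 16.5940*cos(-119°) = 16.5940*(-0.48481) = -8.0449
b = 16.5940*sin(-119°) = 16.5940*(-0.87462) = -14.5134

-8.0449 - 14.5134i


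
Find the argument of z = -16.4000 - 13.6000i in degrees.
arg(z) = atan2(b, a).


Re = -16.4, Im = -13.6
arg = atan2(-13.6, -16.4) = -140.3322 degrees

arg(z) = -140.3322 degrees


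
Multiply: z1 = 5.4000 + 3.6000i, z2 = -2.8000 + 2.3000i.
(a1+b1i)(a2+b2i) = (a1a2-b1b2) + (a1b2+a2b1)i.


Real = 5.4*(-2.8) - 3.6*2.3 = -15.12 - 8.28 = -23.4
Imag = 5.4*2.3 - (2.8)*3.6 = 12.42 - (10.08) = 2.34

-23.4000 + 2.3400i


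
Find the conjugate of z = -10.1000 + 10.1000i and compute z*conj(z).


z_bar = -10.1000 - 10.1000i
z*z_bar = (-10.1)^2 + 10.1^2 = 102.01 + 102.01 = 204.02

z_bar = -10.1000 - 10.1000i, z*z_bar = 204.02


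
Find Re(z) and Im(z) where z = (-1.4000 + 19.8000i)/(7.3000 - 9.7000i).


Multiply by conjugate: (-1.4000 + 19.8000i)(7.3000 + 9.7000i) / (7.3^2 + (-9.7)^2)
Numerator real = -1.4*7.3 + 19.8*(-9.7) = -202.28
Numerator imag = 19.8*7.3 - (-1.4)*(-9.7) = 130.96
Denominator = 147.38
Re(z) = -202.28/147.38 = -1.3725
Im(z) = 130.96/147.38 = 0.8886

Re(z) = -1.3725, Im(z) = 0.8886


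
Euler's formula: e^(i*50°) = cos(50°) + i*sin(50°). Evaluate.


cos(50°) = 0.6428
sin(50°) = 0.7660

e^(i*50°) = 0.6428 + 0.7660i


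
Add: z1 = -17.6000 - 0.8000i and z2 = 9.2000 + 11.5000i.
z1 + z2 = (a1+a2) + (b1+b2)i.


Real: -17.6 + 9.2 = -8.4
Imag: -0.8 + 11.5 = 10.7

-8.4000 + 10.7000i


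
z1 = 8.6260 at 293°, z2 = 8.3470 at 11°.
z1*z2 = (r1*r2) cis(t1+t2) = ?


r = 8.6260 * 8.3470 = 72.0012
theta = 293° + 11° = 304° = 304° (mod 360)

72.0012 cis(304°)


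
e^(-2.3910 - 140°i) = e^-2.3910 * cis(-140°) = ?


e^-2.3910 = 0.0915
cos(-140°) = -0.766
sin(-140°) = -0.6428
Real = 0.0915*(-0.766) = -0.0701
Imag = 0.0915*(-0.6428) = -0.0588

-0.0701 - 0.0588i


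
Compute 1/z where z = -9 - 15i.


|z|^2 = 81+225 = 306
1/z = (-9 + 15i)/306

1/z = -0.0294 + 0.0490i


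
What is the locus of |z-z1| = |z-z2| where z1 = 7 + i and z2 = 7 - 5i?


Equal distances means the locus is the perpendicular bisector of z1 and z2.
Midpoint = ((7+7)/2, (1+(-5))/2) = (7.0000, -2.0000)

Perpendicular bisector through (7.0000, -2.0000)


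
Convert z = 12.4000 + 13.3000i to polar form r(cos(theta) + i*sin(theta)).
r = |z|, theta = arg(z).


r = sqrt(153.76+176.89) = sqrt(330.65) = 18.1838
theta = atan2(13.3, 12.4) = 47.0056 degrees

r = 18.1838, theta = 47.0056 degrees


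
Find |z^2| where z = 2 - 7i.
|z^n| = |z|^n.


|z| = sqrt(4+49) = sqrt(53) = 7.2801
|z^2| = |z|^2 = (sqrt(53))^2 = 53

|z^2| = 53


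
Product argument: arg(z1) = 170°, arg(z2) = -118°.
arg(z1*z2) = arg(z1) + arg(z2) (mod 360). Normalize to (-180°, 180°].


arg(z1*z2) = 170° - 118° = 52°
Normalized to (-180°, 180°]: 52°

52°


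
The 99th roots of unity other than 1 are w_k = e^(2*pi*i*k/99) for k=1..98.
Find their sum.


With w = e^(2*pi*i/99), all 99 of the 99th roots of unity w^0 = 1, w, ..., w^(98) sum to 0: 1 + w + ... + w^(98) = (1 - w^99)/(1 - w) = 0 since w^99 = 1, w ≠ 1.
Removing the root 1: w + w^2 + ... + w^(98) = 0 - 1 = -1

Sum = -1


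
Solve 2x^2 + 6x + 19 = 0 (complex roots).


disc = 6^2 - 4*2*19 = 36 - 152 = -116
sqrt(|disc|) = sqrt(116) = 10.7703
Real part = -6/(2*2) = -1.5000
Imag part = 10.7703/(2*2) = 2.6926

-1.5000 ± 2.6926i


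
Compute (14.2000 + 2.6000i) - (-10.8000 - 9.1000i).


Real: 14.2 + 10.8 = 25
Imag: 2.6 + 9.1 = 11.7

25.0000 + 11.7000i


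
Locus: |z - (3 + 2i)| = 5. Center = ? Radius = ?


|z - z0| = r is a circle with center z0 and radius r.
Center = (3, 2), radius = 5

Circle with center (3, 2) and radius 5


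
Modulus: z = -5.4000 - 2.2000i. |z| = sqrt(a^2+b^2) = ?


|z| = sqrt((-5.4)^2 + (-2.2)^2) = sqrt(29.16 + 4.84) = sqrt(34) = 5.8310

|z| = 5.8310


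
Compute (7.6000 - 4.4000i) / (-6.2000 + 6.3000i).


Conjugate of z2 = -6.2000 - 6.3000i
Numerator: (7.6000 - 4.4000i)(-6.2000 - 6.3000i) = -74.8400 - 20.6000i
Denominator: (-6.2)^2 + 6.3^2 = 78.13
Result = (-74.8400 - 20.6000i)/78.13

-0.9579 - 0.2637i


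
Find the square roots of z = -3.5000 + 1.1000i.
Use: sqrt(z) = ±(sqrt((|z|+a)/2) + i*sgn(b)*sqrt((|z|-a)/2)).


|z| = sqrt(12.25+1.21) = 3.6688
sqrt((|z|+a)/2) = sqrt((3.6688+(-3.5))/2) = sqrt(0.0844) = 0.2905
sqrt((|z|-a)/2) = sqrt((3.6688-(-3.5))/2) = sqrt(3.5844) = 1.8932

±(0.2905 + 1.8932i) i.e. 0.2905 + 1.8932i and -0.2905 - 1.8932i


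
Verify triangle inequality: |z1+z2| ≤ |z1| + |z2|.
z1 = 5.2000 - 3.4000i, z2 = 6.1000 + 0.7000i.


|z1| = sqrt(5.2^2 + (-3.4)^2) = sqrt(38.6) = 6.2129
|z2| = sqrt(6.1^2 + 0.7^2) = sqrt(37.7) = 6.1400
z1+z2 = 11.3000 - 2.7000i
|z1+z2| = sqrt(134.98) = 11.6181
|z1|+|z2| = 6.2129 + 6.1400 = 12.3529

|z1+z2| = 11.6181 ≤ |z1|+|z2| = 12.3529 (verified)


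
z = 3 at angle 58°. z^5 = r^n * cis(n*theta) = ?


r^5 = 3^5 = 243
n*theta = 5*58° = 290° = 290° (mod 360)
a = 243*cos(290°) = 83.1109
b = 243*sin(290°) = -228.3453

243 cis(290°) = 83.1109 - 228.3453i


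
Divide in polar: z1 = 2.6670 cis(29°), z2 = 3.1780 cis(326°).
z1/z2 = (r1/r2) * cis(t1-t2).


r = 2.6670 / 3.1780 = 0.8392
theta = 29° - 326° = -297° = 63° (mod 360)

0.8392 cis(63°)


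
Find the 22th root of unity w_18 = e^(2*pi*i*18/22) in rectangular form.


Angle = 360*18/22 = 294.5455°
a = cos(294.5455°) = 0.4154
b = sin(294.5455°) = -0.9096

0.4154 - 0.9096i


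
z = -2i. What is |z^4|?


|z| = sqrt(0+4) = sqrt(4) = 2
|z^4| = |z|^4 = 2^4 = 16

|z^4| = 16


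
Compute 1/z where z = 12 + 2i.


|z|^2 = 144+4 = 148
1/z = (12 - 2i)/148

1/z = 0.0811 - 0.0135i


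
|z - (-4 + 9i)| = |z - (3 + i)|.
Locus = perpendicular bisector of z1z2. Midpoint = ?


Equal distances means the locus is the perpendicular bisector of z1 and z2.
Midpoint = ((-4+3)/2, (9+1)/2) = (-0.5000, 5.0000)

Perpendicular bisector through (-0.5000, 5.0000)


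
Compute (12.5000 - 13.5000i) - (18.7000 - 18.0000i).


Real: 12.5 - 18.7 = -6.2
Imag: -13.5 + 18 = 4.5

-6.2000 + 4.5000i


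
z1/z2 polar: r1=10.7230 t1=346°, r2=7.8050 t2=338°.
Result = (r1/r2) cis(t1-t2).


r = 10.7230 / 7.8050 = 1.3739
theta = 346° - 338° = 8° = 8° (mod 360)

1.3739 cis(8°)


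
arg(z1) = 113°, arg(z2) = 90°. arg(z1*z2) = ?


arg(z1*z2) = 113° + 90° = 203°
Normalized to (-180°, 180°]: -157°

-157°


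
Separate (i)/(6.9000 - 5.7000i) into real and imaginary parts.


Multiply by conjugate: (i)(6.9000 + 5.7000i) / (6.9^2 + (-5.7)^2)
Numerator real = 0*6.9 + 1*(-5.7) = -5.7
Numerator imag = 1*6.9 - 0*(-5.7) = 6.9
Denominator = 80.1
Re(z) = -5.7/80.1 = -0.0712
Im(z) = 6.9/80.1 = 0.0861

Re(z) = -0.0712, Im(z) = 0.0861


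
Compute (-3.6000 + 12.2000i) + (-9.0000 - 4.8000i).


Real: -3.6 - 9 = -12.6
Imag: 12.2 - 4.8 = 7.4

-12.6000 + 7.4000i


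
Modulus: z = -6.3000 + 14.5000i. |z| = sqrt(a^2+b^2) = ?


|z| = sqrt((-6.3)^2 + 14.5^2) = sqrt(39.69 + 210.25) = sqrt(249.94) = 15.8095

|z| = 15.8095


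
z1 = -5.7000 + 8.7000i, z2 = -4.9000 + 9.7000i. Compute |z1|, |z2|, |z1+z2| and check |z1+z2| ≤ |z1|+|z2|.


|z1| = sqrt((-5.7)^2 + 8.7^2) = sqrt(108.18) = 10.4010
|z2| = sqrt((-4.9)^2 + 9.7^2) = sqrt(118.1) = 10.8674
z1+z2 = -10.6000 + 18.4000i
|z1+z2| = sqrt(450.92) = 21.2349
|z1|+|z2| = 10.4010 + 10.8674 = 21.2684

|z1+z2| = 21.2349 ≤ |z1|+|z2| = 21.2684 (verified)


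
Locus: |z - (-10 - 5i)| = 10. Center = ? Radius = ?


|z - z0| = r is a circle with center z0 and radius r.
Center = (-10, -5), radius = 10

Circle with center (-10, -5) and radius 10


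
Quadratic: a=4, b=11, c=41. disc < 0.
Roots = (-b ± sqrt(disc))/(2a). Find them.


disc = 11^2 - 4*4*41 = 121 - 656 = -535
sqrt(|disc|) = sqrt(535) = 23.1301
Real part = -11/(2*4) = -1.3750
Imag part = 23.1301/(2*4) = 2.8913

-1.3750 ± 2.8913i


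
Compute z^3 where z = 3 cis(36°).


r^3 = 3^3 = 27
n*theta = 3*36° = 108° = 108° (mod 360)
a = 27*cos(108°) = -8.3435
b = 27*sin(108°) = 25.6785

27 cis(108°) = -8.3435 + 25.6785i


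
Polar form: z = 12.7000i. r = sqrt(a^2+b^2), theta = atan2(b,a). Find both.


r = sqrt(0+161.29) = sqrt(161.29) = 12.7000
theta = atan2(12.7, 0) = 90.0000 degrees

r = 12.7000, theta = 90.0000 degrees


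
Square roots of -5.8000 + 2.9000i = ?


|z| = sqrt(33.64+8.41) = 6.4846
sqrt((|z|+a)/2) = sqrt((6.4846+(-5.8))/2) = sqrt(0.3423) = 0.5851
sqrt((|z|-a)/2) = sqrt((6.4846-(-5.8))/2) = sqrt(6.1423) = 2.4784

±(0.5851 + 2.4784i) i.e. 0.5851 + 2.4784i and -0.5851 - 2.4784i


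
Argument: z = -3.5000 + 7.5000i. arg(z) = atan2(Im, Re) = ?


Re = -3.5, Im = 7.5
arg = atan2(7.5, -3.5) = 115.0169 degrees

arg(z) = 115.0169 degrees


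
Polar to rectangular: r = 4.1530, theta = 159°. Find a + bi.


a = 4.1530*cos(159°) = 4.1530*(-0.9336) = -3.8772
b = 4.1530*sin(159°) = 4.1530*0.35837 = 1.4883

-3.8772 + 1.4883i


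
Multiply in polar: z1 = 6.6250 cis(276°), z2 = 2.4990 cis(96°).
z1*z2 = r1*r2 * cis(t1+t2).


r = 6.6250 * 2.4990 = 16.5559
theta = 276° + 96° = 372° = 12° (mod 360)

16.5559 cis(12°)


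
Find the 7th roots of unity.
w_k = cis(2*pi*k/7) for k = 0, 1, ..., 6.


The 7th roots of unity are cis(360k/7°) for k=0..6
Angle step = 360/7 = 51.4286°
Primitive root: cis(51.4286°)
Primitive root = 0.6235 + 0.7818i

7 roots at angles: 0°, 51.4286°, 102.8571°, 154.2857°, 205.7143°, 257.1429°, 308.5714°


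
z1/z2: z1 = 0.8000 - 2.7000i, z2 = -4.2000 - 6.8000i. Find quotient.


Conjugate of z2 = -4.2000 + 6.8000i
Numerator: (0.8000 - 2.7000i)(-4.2000 + 6.8000i) = 15.0000 + 16.7800i
Denominator: (-4.2)^2 + (-6.8)^2 = 63.88
Result = (15.0000 + 16.7800i)/63.88

0.2348 + 0.2627i


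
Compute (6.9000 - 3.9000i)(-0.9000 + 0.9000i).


Real = 6.9*(-0.9) - (-3.9)*0.9 = -6.21 - (-3.51) = -2.7
Imag = 6.9*0.9 - (0.9)*(-3.9) = 6.21 + 3.51 = 9.72

-2.7000 + 9.7200i


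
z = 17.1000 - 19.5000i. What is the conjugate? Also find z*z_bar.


z_bar = 17.1000 + 19.5000i
z*z_bar = 17.1^2 + (-19.5)^2 = 292.41 + 380.25 = 672.66

z_bar = 17.1000 + 19.5000i, z*z_bar = 672.66


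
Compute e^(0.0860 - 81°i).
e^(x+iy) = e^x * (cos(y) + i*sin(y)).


e^0.0860 = 1.0898
cos(-81°) = 0.15643
sin(-81°) = -0.9877
Real = 1.0898*0.15643 = 0.1705
Imag = 1.0898*(-0.9877) = -1.0764

0.1705 - 1.0764i


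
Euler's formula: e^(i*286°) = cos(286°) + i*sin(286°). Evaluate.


cos(286°) = 0.2756
sin(286°) = -0.9613

e^(i*286°) = 0.2756 - 0.9613i


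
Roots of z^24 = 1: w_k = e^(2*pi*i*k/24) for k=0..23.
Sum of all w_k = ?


The sum of all 24th roots of unity is 0.
Geometric series: (1 - w^24)/(1 - w) = (1-1)/(1-w) = 0 since w^24 = 1, w ≠ 1.
Alternatively: coefficient of z^23 in z^24 - 1 is 0.

0


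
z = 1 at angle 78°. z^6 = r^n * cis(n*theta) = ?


r^6 = 1^6 = 1
n*theta = 6*78° = 468° = 108° (mod 360)
a = 1*cos(108°) = -0.3090
b = 1*sin(108°) = 0.9511

1 cis(108°) = -0.3090 + 0.9511i


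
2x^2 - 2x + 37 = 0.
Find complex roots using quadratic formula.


disc = (-2)^2 - 4*2*37 = 4 - 296 = -292
sqrt(|disc|) = sqrt(292) = 17.0880
Real part = 2/(2*2) = 0.5000
Imag part = 17.0880/(2*2) = 4.2720

0.5000 ± 4.2720i


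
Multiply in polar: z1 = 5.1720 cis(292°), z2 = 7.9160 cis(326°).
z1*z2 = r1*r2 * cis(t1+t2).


r = 5.1720 * 7.9160 = 40.9416
theta = 292° + 326° = 618° = 258° (mod 360)

40.9416 cis(258°)


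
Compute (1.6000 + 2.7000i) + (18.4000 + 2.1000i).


Real: 1.6 + 18.4 = 20
Imag: 2.7 + 2.1 = 4.8

20.0000 + 4.8000i


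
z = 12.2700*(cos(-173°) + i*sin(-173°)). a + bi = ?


a = 12.2700*cos(-173°) = 12.2700*(-0.992546) = -12.1785
b = 12.2700*sin(-173°) = 12.2700*(-0.12187) = -1.4953

-12.1785 - 1.4953i


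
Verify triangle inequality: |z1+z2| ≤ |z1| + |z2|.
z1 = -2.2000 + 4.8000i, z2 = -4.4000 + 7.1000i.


|z1| = sqrt((-2.2)^2 + 4.8^2) = sqrt(27.88) = 5.2802
|z2| = sqrt((-4.4)^2 + 7.1^2) = sqrt(69.77) = 8.3528
z1+z2 = -6.6000 + 11.9000i
|z1+z2| = sqrt(185.17) = 13.6077
|z1|+|z2| = 5.2802 + 8.3528 = 13.6330

|z1+z2| = 13.6077 ≤ |z1|+|z2| = 13.6330 (verified)


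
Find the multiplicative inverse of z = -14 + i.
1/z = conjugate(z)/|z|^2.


|z|^2 = 196+1 = 197
1/z = (-14 - 1i)/197

1/z = -0.0711 - 0.0051i


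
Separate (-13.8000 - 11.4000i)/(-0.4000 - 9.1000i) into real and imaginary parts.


Multiply by conjugate: (-13.8000 - 11.4000i)(-0.4000 + 9.1000i) / ((-0.4)^2 + (-9.1)^2)
Numerator real = -13.8*(-0.4) - (11.4)*(-9.1) = 109.26
Numerator imag = -11.4*(-0.4) - (-13.8)*(-9.1) = -121.02
Denominator = 82.97
Re(z) = 109.26/82.97 = 1.3169
Im(z) = -121.02/82.97 = -1.4586

Re(z) = 1.3169, Im(z) = -1.4586


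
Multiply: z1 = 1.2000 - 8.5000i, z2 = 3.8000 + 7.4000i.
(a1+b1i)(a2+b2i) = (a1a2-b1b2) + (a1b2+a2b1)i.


Real = 1.2*3.8 - (-8.5)*7.4 = 4.56 - (-62.9) = 67.46
Imag = 1.2*7.4 + 3.8*(-8.5) = 8.88 - (32.3) = -23.42

67.4600 - 23.4200i


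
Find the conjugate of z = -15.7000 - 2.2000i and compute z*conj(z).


z_bar = -15.7000 + 2.2000i
z*z_bar = (-15.7)^2 + (-2.2)^2 = 246.49 + 4.84 = 251.33

z_bar = -15.7000 + 2.2000i, z*z_bar = 251.33


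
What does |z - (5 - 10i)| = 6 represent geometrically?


|z - z0| = r is a circle with center z0 and radius r.
Center = (5, -10), radius = 6

Circle with center (5, -10) and radius 6


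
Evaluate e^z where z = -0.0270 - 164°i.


e^-0.0270 = 0.9734
cos(-164°) = -0.9613
sin(-164°) = -0.2756
Real = 0.9734*(-0.9613) = -0.9357
Imag = 0.9734*(-0.2756) = -0.2683

-0.9357 - 0.2683i


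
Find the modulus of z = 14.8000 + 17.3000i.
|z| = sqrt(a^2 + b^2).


|z| = sqrt(14.8^2 + 17.3^2) = sqrt(219.04 + 299.29) = sqrt(518.33) = 22.7669

|z| = 22.7669


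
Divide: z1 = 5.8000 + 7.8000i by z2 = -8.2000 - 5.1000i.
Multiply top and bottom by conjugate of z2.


Conjugate of z2 = -8.2000 + 5.1000i
Numerator: (5.8000 + 7.8000i)(-8.2000 + 5.1000i) = -87.3400 - 34.3800i
Denominator: (-8.2)^2 + (-5.1)^2 = 93.25
Result = (-87.3400 - 34.3800i)/93.25

-0.9366 - 0.3687i


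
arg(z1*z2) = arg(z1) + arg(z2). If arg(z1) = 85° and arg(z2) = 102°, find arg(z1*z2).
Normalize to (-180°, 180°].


arg(z1*z2) = 85° + 102° = 187°
Normalized to (-180°, 180°]: -173°

-173°


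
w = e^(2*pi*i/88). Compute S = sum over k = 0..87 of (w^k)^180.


The roots are w_k = w^k with w = e^(2*pi*i/88), and (w^k)^180 = (w^180)^k.
So S = 1 + u + u^2 + ... + u^(87) with u = w^180.
180 = 2*88 + 4, so 180 is not a multiple of 88: u = (w^88)^2 * w^4 = w^4 ≠ 1 (w is a primitive 88th root), while u^88 = (w^88)^180 = 1.
Geometric series: S = (1 - u^88)/(1 - u) = (1 - 1)/(1 - u) = 0

S = 0


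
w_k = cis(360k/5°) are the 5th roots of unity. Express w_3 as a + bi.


Angle = 360*3/5 = 216°
a = cos(216°) = -0.8090
b = sin(216°) = -0.5878

-0.8090 - 0.5878i


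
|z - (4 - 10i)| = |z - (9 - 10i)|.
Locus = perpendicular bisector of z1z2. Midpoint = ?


Equal distances means the locus is the perpendicular bisector of z1 and z2.
Midpoint = ((4+9)/2, (-10+(-10))/2) = (6.5000, -10.0000)

Perpendicular bisector through (6.5000, -10.0000)


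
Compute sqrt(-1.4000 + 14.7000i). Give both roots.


|z| = sqrt(1.96+216.09) = 14.7665
sqrt((|z|+a)/2) = sqrt((14.7665+(-1.4))/2) = sqrt(6.6833) = 2.5852
sqrt((|z|-a)/2) = sqrt((14.7665-(-1.4))/2) = sqrt(8.0833) = 2.8431

±(2.5852 + 2.8431i) i.e. 2.5852 + 2.8431i and -2.5852 - 2.8431i


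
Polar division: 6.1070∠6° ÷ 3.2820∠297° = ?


r = 6.1070 / 3.2820 = 1.8608
theta = 6° - 297° = -291° = 69° (mod 360)

1.8608 cis(69°)


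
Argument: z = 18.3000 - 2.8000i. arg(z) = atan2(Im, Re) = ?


Re = 18.3, Im = -2.8
arg = atan2(-2.8, 18.3) = -8.6991 degrees

arg(z) = -8.6991 degrees


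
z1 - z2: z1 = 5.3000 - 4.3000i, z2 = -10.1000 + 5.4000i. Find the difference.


Real: 5.3 + 10.1 = 15.4
Imag: -4.3 - 5.4 = -9.7

15.4000 - 9.7000i


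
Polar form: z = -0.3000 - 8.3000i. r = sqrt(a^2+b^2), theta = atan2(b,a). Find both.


r = sqrt(0.09+68.89) = sqrt(68.98) = 8.3054
theta = atan2(-8.3, -0.3) = -92.0700 degrees

r = 8.3054, theta = -92.0700 degrees


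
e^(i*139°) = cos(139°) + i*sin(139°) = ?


cos(139°) = -0.7547
sin(139°) = 0.6561

e^(i*139°) = -0.7547 + 0.6561i


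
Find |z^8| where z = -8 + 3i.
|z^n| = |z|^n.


|z| = sqrt(64+9) = sqrt(73) = 8.5440
|z^8| = |z|^8 = (sqrt(73))^8 = 73^4 = 28398241

|z^8| = 28398241


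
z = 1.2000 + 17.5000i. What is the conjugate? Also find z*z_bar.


z_bar = 1.2000 - 17.5000i
z*z_bar = 1.2^2 + 17.5^2 = 1.44 + 306.25 = 307.69

z_bar = 1.2000 - 17.5000i, z*z_bar = 307.69


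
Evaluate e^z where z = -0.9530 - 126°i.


e^-0.9530 = 0.38558
cos(-126°) = -0.5878
sin(-126°) = -0.809
Real = 0.38558*(-0.5878) = -0.2266
Imag = 0.38558*(-0.809) = -0.3119

-0.2266 - 0.3119i


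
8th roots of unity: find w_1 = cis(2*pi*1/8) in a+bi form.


Angle = 360*1/8 = 45°
a = cos(45°) = 0.7071
b = sin(45°) = 0.7071

0.7071 + 0.7071i


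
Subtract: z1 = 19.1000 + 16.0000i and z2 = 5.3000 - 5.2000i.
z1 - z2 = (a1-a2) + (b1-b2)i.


Real: 19.1 - 5.3 = 13.8
Imag: 16 + 5.2 = 21.2

13.8000 + 21.2000i


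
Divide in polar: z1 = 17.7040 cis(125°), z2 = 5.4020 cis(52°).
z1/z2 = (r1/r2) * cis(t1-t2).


r = 17.7040 / 5.4020 = 3.2773
theta = 125° - 52° = 73° = 73° (mod 360)

3.2773 cis(73°)


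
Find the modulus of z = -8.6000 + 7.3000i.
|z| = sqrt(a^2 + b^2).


|z| = sqrt((-8.6)^2 + 7.3^2) = sqrt(73.96 + 53.29) = sqrt(127.25) = 11.2805

|z| = 11.2805


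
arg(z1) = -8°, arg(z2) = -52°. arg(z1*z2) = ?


arg(z1*z2) = -8° - 52° = -60°
Normalized to (-180°, 180°]: -60°

-60°


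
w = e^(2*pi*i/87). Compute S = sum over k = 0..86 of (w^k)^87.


The roots are w_k = w^k with w = e^(2*pi*i/87), and (w^k)^87 = (w^87)^k.
So S = 1 + u + u^2 + ... + u^(86) with u = w^87.
87 = 1*87 + 0, so 87 is a multiple of 87 and u = (w^87)^1 = 1.
Every one of the 87 terms equals 1: S = 87

S = 87


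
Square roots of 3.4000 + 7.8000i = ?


|z| = sqrt(11.56+60.84) = 8.5088
sqrt((|z|+a)/2) = sqrt((8.5088+3.4)/2) = sqrt(5.9544) = 2.4402
sqrt((|z|-a)/2) = sqrt((8.5088-3.4)/2) = sqrt(2.5544) = 1.5983

±(2.4402 + 1.5983i) i.e. 2.4402 + 1.5983i and -2.4402 - 1.5983i


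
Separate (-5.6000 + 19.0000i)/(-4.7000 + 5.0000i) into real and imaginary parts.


Multiply by conjugate: (-5.6000 + 19.0000i)(-4.7000 - 5.0000i) / ((-4.7)^2 + 5^2)
Numerator real = -5.6*(-4.7) + 19*5 = 121.32
Numerator imag = 19*(-4.7) - (-5.6)*5 = -61.3
Denominator = 47.09
Re(z) = 121.32/47.09 = 2.5763
Im(z) = -61.3/47.09 = -1.3018

Re(z) = 2.5763, Im(z) = -1.3018


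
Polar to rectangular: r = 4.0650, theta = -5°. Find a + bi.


a = 4.0650*cos(-5°) = 4.0650*0.99619 = 4.0495
b = 4.0650*sin(-5°) = 4.0650*(-0.08716) = -0.3543

4.0495 - 0.3543i


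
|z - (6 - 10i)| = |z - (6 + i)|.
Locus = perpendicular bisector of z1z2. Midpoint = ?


Equal distances means the locus is the perpendicular bisector of z1 and z2.
Midpoint = ((6+6)/2, (-10+1)/2) = (6.0000, -4.5000)

Perpendicular bisector through (6.0000, -4.5000)


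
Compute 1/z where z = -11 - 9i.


|z|^2 = 121+81 = 202
1/z = (-11 + 9i)/202

1/z = -0.0545 + 0.0446i


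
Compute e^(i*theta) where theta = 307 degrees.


cos(307°) = 0.6018
sin(307°) = -0.7986

e^(i*307°) = 0.6018 - 0.7986i


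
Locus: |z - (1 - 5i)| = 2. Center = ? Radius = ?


|z - z0| = r is a circle with center z0 and radius r.
Center = (1, -5), radius = 2

Circle with center (1, -5) and radius 2


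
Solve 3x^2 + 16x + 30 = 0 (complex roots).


disc = 16^2 - 4*3*30 = 256 - 360 = -104
sqrt(|disc|) = sqrt(104) = 10.1980
Real part = -16/(2*3) = -2.6667
Imag part = 10.1980/(2*3) = 1.6997

-2.6667 ± 1.6997i


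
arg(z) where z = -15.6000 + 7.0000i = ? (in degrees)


Re = -15.6, Im = 7
arg = atan2(7, -15.6) = 155.8334 degrees

arg(z) = 155.8334 degrees


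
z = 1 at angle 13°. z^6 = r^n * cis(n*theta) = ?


r^6 = 1^6 = 1
n*theta = 6*13° = 78° = 78° (mod 360)
a = 1*cos(78°) = 0.2079
b = 1*sin(78°) = 0.9781

1 cis(78°) = 0.2079 + 0.9781i


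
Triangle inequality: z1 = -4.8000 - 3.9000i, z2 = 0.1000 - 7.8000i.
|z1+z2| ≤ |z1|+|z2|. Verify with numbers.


|z1| = sqrt((-4.8)^2 + (-3.9)^2) = sqrt(38.25) = 6.1847
|z2| = sqrt(0.1^2 + (-7.8)^2) = sqrt(60.85) = 7.8006
z1+z2 = -4.7000 - 11.7000i
|z1+z2| = sqrt(158.98) = 12.6087
|z1|+|z2| = 6.1847 + 7.8006 = 13.9853

|z1+z2| = 12.6087 ≤ |z1|+|z2| = 13.9853 (verified)


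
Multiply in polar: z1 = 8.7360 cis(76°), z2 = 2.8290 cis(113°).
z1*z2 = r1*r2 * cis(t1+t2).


r = 8.7360 * 2.8290 = 24.7141
theta = 76° + 113° = 189° = 189° (mod 360)

24.7141 cis(189°)


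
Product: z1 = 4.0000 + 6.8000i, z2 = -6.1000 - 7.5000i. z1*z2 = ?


Real = 4*(-6.1) - 6.8*(-7.5) = -24.4 - (-51) = 26.6
Imag = 4*(-7.5) - (6.1)*6.8 = -30 - (41.48) = -71.48

26.6000 - 71.4800i


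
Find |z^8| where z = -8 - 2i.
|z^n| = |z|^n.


|z| = sqrt(64+4) = sqrt(68) = 8.2462
|z^8| = |z|^8 = (sqrt(68))^8 = 68^4 = 21381376

|z^8| = 21381376


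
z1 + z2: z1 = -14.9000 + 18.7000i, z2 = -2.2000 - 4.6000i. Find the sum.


Real: -14.9 - 2.2 = -17.1
Imag: 18.7 - 4.6 = 14.1

-17.1000 + 14.1000i


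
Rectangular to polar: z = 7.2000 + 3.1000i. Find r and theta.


r = sqrt(51.84+9.61) = sqrt(61.45) = 7.8390
theta = atan2(3.1, 7.2) = 23.2946 degrees

r = 7.8390, theta = 23.2946 degrees


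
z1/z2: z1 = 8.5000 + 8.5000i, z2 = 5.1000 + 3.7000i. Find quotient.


Conjugate of z2 = 5.1000 - 3.7000i
Numerator: (8.5000 + 8.5000i)(5.1000 - 3.7000i) = 74.8000 + 11.9000i
Denominator: 5.1^2 + 3.7^2 = 39.7
Result = (74.8000 + 11.9000i)/39.7

1.8841 + 0.2997i


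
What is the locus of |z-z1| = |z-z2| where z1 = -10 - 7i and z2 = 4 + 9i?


Equal distances means the locus is the perpendicular bisector of z1 and z2.
Midpoint = ((-10+4)/2, (-7+9)/2) = (-3.0000, 1.0000)

Perpendicular bisector through (-3.0000, 1.0000)


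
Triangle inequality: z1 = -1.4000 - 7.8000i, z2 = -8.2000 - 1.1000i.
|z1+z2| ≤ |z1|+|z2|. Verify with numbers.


|z1| = sqrt((-1.4)^2 + (-7.8)^2) = sqrt(62.8) = 7.9246
|z2| = sqrt((-8.2)^2 + (-1.1)^2) = sqrt(68.45) = 8.2735
z1+z2 = -9.6000 - 8.9000i
|z1+z2| = sqrt(171.37) = 13.0908
|z1|+|z2| = 7.9246 + 8.2735 = 16.1981

|z1+z2| = 13.0908 ≤ |z1|+|z2| = 16.1981 (verified)


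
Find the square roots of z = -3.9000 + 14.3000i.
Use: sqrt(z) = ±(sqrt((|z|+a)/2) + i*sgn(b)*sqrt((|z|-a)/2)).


|z| = sqrt(15.21+204.49) = 14.8223
sqrt((|z|+a)/2) = sqrt((14.8223+(-3.9))/2) = sqrt(5.4611) = 2.3369
sqrt((|z|-a)/2) = sqrt((14.8223-(-3.9))/2) = sqrt(9.3611) = 3.0596

±(2.3369 + 3.0596i) i.e. 2.3369 + 3.0596i and -2.3369 - 3.0596i


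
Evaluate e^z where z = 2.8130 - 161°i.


e^2.8130 = 16.6598
cos(-161°) = -0.94552
sin(-161°) = -0.32557
Real = 16.6598*(-0.94552) = -15.7522
Imag = 16.6598*(-0.32557) = -5.4239

-15.7522 - 5.4239i


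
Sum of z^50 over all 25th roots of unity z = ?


The roots are w_k = w^k with w = e^(2*pi*i/25), and (w^k)^50 = (w^50)^k.
So S = 1 + u + u^2 + ... + u^(24) with u = w^50.
50 = 2*25 + 0, so 50 is a multiple of 25 and u = (w^25)^2 = 1.
Every one of the 25 terms equals 1: S = 25

S = 25


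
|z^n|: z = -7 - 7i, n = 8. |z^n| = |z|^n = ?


|z| = sqrt(49+49) = sqrt(98) = 9.8995
|z^8| = |z|^8 = (sqrt(98))^8 = 98^4 = 92236816

|z^8| = 92236816


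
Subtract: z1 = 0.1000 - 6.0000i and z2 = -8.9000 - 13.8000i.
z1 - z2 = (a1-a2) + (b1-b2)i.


Real: 0.1 + 8.9 = 9
Imag: -6 + 13.8 = 7.8

9.0000 + 7.8000i


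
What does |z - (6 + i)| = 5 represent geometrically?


|z - z0| = r is a circle with center z0 and radius r.
Center = (6, 1), radius = 5

Circle with center (6, 1) and radius 5


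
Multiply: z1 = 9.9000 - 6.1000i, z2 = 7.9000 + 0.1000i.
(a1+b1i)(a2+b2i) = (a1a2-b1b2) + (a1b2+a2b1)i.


Real = 9.9*7.9 - (-6.1)*0.1 = 78.21 - (-0.61) = 78.82
Imag = 9.9*0.1 + 7.9*(-6.1) = 0.99 - (48.19) = -47.2

78.8200 - 47.2000i


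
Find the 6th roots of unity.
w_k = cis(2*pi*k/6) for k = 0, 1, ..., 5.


The 6th roots of unity are cis(360k/6°) for k=0..5
Angle step = 360/6 = 60°
Primitive root: cis(60°)
Primitive root = 0.5000 + 0.8660i

6 roots at angles: 0°, 60°, 120°, 180°, 240°, 300°


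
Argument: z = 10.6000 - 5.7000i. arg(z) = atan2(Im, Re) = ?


Re = 10.6, Im = -5.7
arg = atan2(-5.7, 10.6) = -28.2685 degrees

arg(z) = -28.2685 degrees


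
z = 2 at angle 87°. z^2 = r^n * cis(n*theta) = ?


r^2 = 2^2 = 4
n*theta = 2*87° = 174° = 174° (mod 360)
a = 4*cos(174°) = -3.9781
b = 4*sin(174°) = 0.4181

4 cis(174°) = -3.9781 + 0.4181i


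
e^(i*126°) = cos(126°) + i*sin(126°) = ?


cos(126°) = -0.5878
sin(126°) = 0.8090

e^(i*126°) = -0.5878 + 0.8090i


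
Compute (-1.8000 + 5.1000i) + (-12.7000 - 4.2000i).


Real: -1.8 - 12.7 = -14.5
Imag: 5.1 - 4.2 = 0.9

-14.5000 + 0.9000i


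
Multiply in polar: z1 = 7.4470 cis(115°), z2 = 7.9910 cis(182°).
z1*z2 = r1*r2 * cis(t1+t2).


r = 7.4470 * 7.9910 = 59.5090
theta = 115° + 182° = 297° = 297° (mod 360)

59.5090 cis(297°)


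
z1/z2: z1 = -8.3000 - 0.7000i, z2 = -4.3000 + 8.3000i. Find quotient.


Conjugate of z2 = -4.3000 - 8.3000i
Numerator: (-8.3000 - 0.7000i)(-4.3000 - 8.3000i) = 29.8800 + 71.9000i
Denominator: (-4.3)^2 + 8.3^2 = 87.38
Result = (29.8800 + 71.9000i)/87.38

0.3420 + 0.8228i


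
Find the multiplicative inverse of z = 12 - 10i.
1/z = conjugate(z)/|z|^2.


|z|^2 = 144+100 = 244
1/z = (12 + 10i)/244

1/z = 0.0492 + 0.0410i


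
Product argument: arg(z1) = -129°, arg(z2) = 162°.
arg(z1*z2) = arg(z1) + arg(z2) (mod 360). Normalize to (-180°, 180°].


arg(z1*z2) = -129° + 162° = 33°
Normalized to (-180°, 180°]: 33°

33°


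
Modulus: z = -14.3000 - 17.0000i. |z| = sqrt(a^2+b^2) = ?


|z| = sqrt((-14.3)^2 + (-17)^2) = sqrt(204.49 + 289) = sqrt(493.49) = 22.2146

|z| = 22.2146


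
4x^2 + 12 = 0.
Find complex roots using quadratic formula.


disc = 0^2 - 4*4*12 = 0 - 192 = -192
sqrt(|disc|) = sqrt(192) = 13.8564
Real part = 0/(2*4) = 0
Imag part = 13.8564/(2*4) = 1.7321

0 ± 1.7321i


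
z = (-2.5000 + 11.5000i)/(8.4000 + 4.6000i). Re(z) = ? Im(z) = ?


Multiply by conjugate: (-2.5000 + 11.5000i)(8.4000 - 4.6000i) / (8.4^2 + 4.6^2)
Numerator real = -2.5*8.4 + 11.5*4.6 = 31.9
Numerator imag = 11.5*8.4 - (-2.5)*4.6 = 108.1
Denominator = 91.72
Re(z) = 31.9/91.72 = 0.3478
Im(z) = 108.1/91.72 = 1.1786

Re(z) = 0.3478, Im(z) = 1.1786


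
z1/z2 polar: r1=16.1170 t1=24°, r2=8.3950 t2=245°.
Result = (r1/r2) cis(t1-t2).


r = 16.1170 / 8.3950 = 1.9198
theta = 24° - 245° = -221° = 139° (mod 360)

1.9198 cis(139°)


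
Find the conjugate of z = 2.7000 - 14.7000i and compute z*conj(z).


z_bar = 2.7000 + 14.7000i
z*z_bar = 2.7^2 + (-14.7)^2 = 7.29 + 216.09 = 223.38

z_bar = 2.7000 + 14.7000i, z*z_bar = 223.38


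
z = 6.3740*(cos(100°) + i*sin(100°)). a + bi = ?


a = 6.3740*cos(100°) = 6.3740*(-0.17365) = -1.1068
b = 6.3740*sin(100°) = 6.3740*0.98481 = 6.2772

-1.1068 + 6.2772i


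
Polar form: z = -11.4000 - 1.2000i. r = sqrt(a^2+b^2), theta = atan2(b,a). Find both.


r = sqrt(129.96+1.44) = sqrt(131.4) = 11.4630
theta = atan2(-1.2, -11.4) = -173.9910 degrees

r = 11.4630, theta = -173.9910 degrees


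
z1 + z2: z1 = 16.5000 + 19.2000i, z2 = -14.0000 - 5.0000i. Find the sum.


Real: 16.5 - 14 = 2.5
Imag: 19.2 - 5 = 14.2

2.5000 + 14.2000i


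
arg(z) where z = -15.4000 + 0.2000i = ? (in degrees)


Re = -15.4, Im = 0.2
arg = atan2(0.2, -15.4) = 179.2559 degrees

arg(z) = 179.2559 degrees


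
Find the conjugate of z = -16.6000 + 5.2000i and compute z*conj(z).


z_bar = -16.6000 - 5.2000i
z*z_bar = (-16.6)^2 + 5.2^2 = 275.56 + 27.04 = 302.6

z_bar = -16.6000 - 5.2000i, z*z_bar = 302.6
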